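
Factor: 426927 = 3^1 * 101^1 *1409^1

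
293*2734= 801062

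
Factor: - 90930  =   - 2^1*3^1*5^1*7^1*433^1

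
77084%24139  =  4667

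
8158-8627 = - 469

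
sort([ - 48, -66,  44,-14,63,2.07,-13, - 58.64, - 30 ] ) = [ - 66, - 58.64,-48,-30,-14, - 13,2.07 , 44, 63] 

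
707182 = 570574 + 136608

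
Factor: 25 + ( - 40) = -3^1 *5^1  =  - 15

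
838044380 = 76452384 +761591996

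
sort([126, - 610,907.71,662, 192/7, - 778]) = [ - 778, - 610, 192/7,126, 662,907.71 ] 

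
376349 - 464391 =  - 88042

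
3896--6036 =9932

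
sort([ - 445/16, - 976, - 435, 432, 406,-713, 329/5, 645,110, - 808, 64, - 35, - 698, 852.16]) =[ - 976,-808, - 713,-698 ,  -  435,-35, - 445/16, 64,  329/5, 110,406, 432, 645, 852.16 ] 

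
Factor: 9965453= 251^1*39703^1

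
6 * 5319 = 31914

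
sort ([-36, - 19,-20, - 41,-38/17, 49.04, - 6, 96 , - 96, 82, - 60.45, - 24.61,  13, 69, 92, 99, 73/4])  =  [ - 96,-60.45, - 41, - 36, - 24.61, - 20, - 19, -6,- 38/17,13,  73/4,49.04,69, 82,92,96, 99]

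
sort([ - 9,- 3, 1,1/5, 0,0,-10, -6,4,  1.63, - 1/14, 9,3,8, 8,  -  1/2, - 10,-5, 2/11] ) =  [-10,- 10,-9, -6, - 5 , - 3, - 1/2,- 1/14,0,0, 2/11, 1/5, 1, 1.63,  3,4, 8, 8, 9 ]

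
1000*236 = 236000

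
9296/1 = 9296 = 9296.00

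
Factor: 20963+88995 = 109958 = 2^1*54979^1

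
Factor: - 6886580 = -2^2*5^1*103^1*3343^1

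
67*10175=681725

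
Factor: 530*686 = 2^2*5^1*7^3*53^1 =363580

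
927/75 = 12 + 9/25  =  12.36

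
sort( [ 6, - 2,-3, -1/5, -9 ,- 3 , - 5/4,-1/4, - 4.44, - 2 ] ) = [  -  9, - 4.44, - 3, - 3, - 2, - 2,-5/4,- 1/4,  -  1/5, 6 ] 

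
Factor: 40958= 2^1*20479^1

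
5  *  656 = 3280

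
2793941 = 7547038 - 4753097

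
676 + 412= 1088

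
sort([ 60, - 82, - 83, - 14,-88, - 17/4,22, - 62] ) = [ - 88, - 83 , - 82, - 62, - 14, - 17/4, 22, 60] 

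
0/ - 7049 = 0/1 = -  0.00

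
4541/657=4541/657 = 6.91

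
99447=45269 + 54178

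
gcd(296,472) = 8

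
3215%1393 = 429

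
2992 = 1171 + 1821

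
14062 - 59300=- 45238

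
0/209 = 0 = 0.00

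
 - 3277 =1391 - 4668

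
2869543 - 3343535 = -473992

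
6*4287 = 25722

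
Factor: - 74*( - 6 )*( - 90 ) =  - 2^3*3^3*5^1 * 37^1 = - 39960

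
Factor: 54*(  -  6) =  - 324  =  -2^2*3^4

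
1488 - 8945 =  - 7457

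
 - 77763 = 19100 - 96863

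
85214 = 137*622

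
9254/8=4627/4 = 1156.75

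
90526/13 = 90526/13 = 6963.54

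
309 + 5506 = 5815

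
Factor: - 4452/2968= - 3/2 = - 2^( -1)*3^1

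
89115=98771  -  9656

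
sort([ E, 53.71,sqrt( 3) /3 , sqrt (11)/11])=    [sqrt(11 )/11,sqrt (3 )/3, E, 53.71 ] 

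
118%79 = 39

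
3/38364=1/12788 = 0.00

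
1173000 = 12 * 97750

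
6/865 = 6/865 = 0.01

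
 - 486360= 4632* ( - 105)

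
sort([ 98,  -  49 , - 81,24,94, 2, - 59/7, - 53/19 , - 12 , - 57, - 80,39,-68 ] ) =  [-81, - 80, - 68, - 57, - 49, - 12,-59/7, - 53/19,  2,  24, 39, 94,  98]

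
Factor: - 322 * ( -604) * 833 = 2^3*7^3*17^1*23^1*151^1 = 162008504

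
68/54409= 68/54409 = 0.00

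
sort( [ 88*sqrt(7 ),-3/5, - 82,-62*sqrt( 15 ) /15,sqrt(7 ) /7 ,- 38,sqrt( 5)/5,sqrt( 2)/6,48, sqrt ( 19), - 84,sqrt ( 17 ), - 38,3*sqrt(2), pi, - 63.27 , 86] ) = [ - 84, -82, - 63.27 , - 38, - 38, - 62 * sqrt (15)/15, - 3/5, sqrt( 2 ) /6, sqrt(7 ) /7,sqrt( 5 )/5,pi, sqrt(17 ),3*sqrt( 2), sqrt( 19),48,86,88*sqrt( 7) ] 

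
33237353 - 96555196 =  - 63317843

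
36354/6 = 6059=6059.00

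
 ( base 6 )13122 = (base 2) 11111001010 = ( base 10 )1994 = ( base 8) 3712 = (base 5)30434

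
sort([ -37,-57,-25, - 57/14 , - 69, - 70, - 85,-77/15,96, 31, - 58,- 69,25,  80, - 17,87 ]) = [ - 85, - 70 , - 69, - 69, - 58, - 57, - 37, - 25, - 17, - 77/15, - 57/14,25,31, 80,87,96 ]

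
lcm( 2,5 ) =10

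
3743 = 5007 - 1264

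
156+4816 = 4972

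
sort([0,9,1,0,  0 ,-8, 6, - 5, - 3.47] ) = [  -  8, - 5, - 3.47, 0,0,0,1, 6,9]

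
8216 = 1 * 8216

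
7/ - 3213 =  - 1 +458/459 = - 0.00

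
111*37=4107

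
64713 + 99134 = 163847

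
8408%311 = 11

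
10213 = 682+9531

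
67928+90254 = 158182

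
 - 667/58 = -12 + 1/2=-11.50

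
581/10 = 581/10 = 58.10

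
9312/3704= 1164/463 = 2.51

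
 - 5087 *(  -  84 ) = 427308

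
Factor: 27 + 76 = 103 = 103^1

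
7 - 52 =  - 45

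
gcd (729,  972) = 243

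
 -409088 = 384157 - 793245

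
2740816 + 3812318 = 6553134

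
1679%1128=551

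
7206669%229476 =92913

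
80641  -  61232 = 19409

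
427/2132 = 427/2132 = 0.20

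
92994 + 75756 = 168750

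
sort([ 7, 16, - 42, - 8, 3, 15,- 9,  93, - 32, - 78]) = [  -  78, - 42,-32, - 9, - 8,3, 7 , 15,16, 93]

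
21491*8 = 171928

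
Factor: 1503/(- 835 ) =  - 3^2*5^( - 1 ) = - 9/5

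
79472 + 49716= 129188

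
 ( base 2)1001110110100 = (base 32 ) 4TK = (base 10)5044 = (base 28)6c4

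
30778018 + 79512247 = 110290265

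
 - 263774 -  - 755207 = 491433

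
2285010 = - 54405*( - 42)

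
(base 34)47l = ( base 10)4883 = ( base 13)22B8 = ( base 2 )1001100010011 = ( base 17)gf4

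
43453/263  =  43453/263= 165.22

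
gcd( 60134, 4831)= 1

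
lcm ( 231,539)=1617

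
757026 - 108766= 648260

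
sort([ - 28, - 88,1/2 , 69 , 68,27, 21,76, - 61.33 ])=[ - 88, - 61.33, - 28, 1/2 , 21, 27,68, 69 , 76]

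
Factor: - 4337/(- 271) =271^( - 1 )*4337^1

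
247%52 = 39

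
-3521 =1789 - 5310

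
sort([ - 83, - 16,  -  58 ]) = [ - 83,-58,  -  16 ] 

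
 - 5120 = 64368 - 69488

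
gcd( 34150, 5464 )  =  1366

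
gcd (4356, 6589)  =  11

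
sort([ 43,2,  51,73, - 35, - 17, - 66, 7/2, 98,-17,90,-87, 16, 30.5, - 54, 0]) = [  -  87, - 66,-54, -35,-17, - 17,0, 2, 7/2, 16,30.5, 43, 51, 73, 90, 98 ] 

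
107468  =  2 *53734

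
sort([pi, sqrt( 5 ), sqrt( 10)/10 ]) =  [sqrt(10)/10, sqrt( 5) , pi] 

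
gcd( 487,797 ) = 1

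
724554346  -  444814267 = 279740079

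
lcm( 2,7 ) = 14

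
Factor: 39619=39619^1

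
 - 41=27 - 68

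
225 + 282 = 507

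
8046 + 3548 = 11594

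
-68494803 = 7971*( - 8593 )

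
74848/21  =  3564 + 4/21= 3564.19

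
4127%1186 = 569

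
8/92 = 2/23 = 0.09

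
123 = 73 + 50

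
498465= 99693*5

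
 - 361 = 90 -451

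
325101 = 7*46443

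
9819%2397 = 231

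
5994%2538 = 918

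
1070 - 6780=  - 5710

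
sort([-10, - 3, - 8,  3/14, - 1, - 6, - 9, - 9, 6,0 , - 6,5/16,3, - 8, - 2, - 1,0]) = [ - 10, - 9, - 9, - 8, - 8,-6, - 6,  -  3, - 2, - 1, - 1,  0 , 0,3/14, 5/16,3,6]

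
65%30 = 5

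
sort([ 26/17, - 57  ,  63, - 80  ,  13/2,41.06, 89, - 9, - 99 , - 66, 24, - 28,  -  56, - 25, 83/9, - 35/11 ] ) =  [ - 99, - 80, - 66, - 57,-56, - 28,-25, - 9, -35/11, 26/17,13/2,83/9,24, 41.06, 63,89]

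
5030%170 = 100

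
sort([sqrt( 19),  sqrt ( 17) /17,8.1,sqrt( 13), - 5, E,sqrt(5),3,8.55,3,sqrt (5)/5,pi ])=[ - 5,  sqrt( 17 ) /17,sqrt( 5)/5,sqrt(5),E  ,  3,3, pi,sqrt( 13),sqrt( 19), 8.1,8.55 ]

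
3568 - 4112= - 544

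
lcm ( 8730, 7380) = 715860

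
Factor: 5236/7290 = 2^1 *3^ ( - 6 )*5^( - 1)*7^1*11^1*17^1 =2618/3645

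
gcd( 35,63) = 7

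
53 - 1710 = -1657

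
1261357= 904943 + 356414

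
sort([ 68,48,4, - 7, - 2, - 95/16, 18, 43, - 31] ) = [ - 31, - 7, - 95/16, - 2 , 4,18, 43,48,68]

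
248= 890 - 642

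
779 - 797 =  - 18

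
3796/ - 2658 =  - 2 + 760/1329 =-  1.43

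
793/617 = 1 + 176/617 = 1.29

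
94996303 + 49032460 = 144028763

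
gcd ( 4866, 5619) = 3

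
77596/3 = 25865 + 1/3 = 25865.33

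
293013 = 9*32557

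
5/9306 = 5/9306 = 0.00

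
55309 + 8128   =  63437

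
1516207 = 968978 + 547229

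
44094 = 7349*6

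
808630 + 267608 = 1076238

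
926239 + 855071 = 1781310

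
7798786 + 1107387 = 8906173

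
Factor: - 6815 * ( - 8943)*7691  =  468739877595  =  3^1*5^1*11^1*29^1*47^1*271^1*7691^1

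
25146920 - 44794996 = - 19648076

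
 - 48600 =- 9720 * 5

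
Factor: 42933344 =2^5 * 73^1*18379^1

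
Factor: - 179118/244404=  - 2^( - 1) * 73^( - 1)*107^1 = -107/146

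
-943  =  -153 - 790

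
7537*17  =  128129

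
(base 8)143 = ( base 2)1100011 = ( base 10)99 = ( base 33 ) 30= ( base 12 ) 83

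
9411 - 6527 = 2884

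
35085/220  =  7017/44 = 159.48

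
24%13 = 11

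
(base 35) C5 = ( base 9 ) 522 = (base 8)651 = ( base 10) 425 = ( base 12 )2B5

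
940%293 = 61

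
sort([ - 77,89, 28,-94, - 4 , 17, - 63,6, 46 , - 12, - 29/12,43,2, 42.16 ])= [-94,-77, - 63, - 12, - 4, - 29/12, 2,6,17 , 28,42.16, 43,46, 89 ]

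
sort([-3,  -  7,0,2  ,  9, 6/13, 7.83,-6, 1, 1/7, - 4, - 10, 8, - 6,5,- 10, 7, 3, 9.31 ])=[ - 10, - 10, - 7,- 6, - 6, - 4,  -  3, 0  ,  1/7,6/13, 1, 2,3,  5, 7, 7.83, 8,9, 9.31 ] 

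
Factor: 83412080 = 2^4*5^1*113^1 * 9227^1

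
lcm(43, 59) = 2537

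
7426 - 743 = 6683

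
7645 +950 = 8595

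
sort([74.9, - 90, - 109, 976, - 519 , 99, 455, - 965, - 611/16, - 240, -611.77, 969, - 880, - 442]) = [ - 965,  -  880, - 611.77,- 519, - 442, - 240, - 109, - 90,-611/16, 74.9,99,455,969,  976 ]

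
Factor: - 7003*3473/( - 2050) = 24321419/2050 = 2^( - 1 )*5^ ( - 2)*23^1*41^( - 1 )*47^1*149^1*151^1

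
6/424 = 3/212= 0.01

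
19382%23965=19382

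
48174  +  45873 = 94047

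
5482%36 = 10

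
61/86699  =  61/86699 = 0.00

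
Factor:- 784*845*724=  -  2^6 * 5^1*7^2*13^2* 181^1 = - 479635520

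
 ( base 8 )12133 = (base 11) 3a08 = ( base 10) 5211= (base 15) 1826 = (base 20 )D0B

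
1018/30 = 509/15 =33.93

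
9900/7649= 1+2251/7649=1.29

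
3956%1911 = 134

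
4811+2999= 7810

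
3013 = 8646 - 5633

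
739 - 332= 407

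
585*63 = 36855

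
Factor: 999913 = 19^1*52627^1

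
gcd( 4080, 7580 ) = 20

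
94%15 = 4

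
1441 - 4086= - 2645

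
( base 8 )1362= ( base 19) 21d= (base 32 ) ni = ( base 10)754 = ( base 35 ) lj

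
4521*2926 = 13228446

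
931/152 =49/8  =  6.12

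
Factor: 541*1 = 541 = 541^1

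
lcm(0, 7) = 0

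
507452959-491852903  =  15600056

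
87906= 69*1274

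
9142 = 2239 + 6903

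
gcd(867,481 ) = 1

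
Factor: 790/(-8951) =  - 2^1*5^1 * 79^1 *8951^( - 1 ) 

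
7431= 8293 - 862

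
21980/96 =5495/24=228.96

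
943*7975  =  7520425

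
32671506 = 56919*574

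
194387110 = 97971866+96415244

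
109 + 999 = 1108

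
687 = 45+642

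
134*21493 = 2880062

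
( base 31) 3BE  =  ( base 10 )3238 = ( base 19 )8I8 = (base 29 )3OJ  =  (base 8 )6246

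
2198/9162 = 1099/4581=   0.24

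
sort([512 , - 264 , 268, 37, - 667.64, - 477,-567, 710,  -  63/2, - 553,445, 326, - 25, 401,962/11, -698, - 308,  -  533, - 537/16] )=[- 698, - 667.64, - 567,  -  553, - 533, - 477, - 308, - 264, - 537/16, - 63/2, - 25 , 37,962/11, 268, 326, 401, 445,  512, 710 ]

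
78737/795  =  78737/795 =99.04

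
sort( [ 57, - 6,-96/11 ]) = [ - 96/11, - 6, 57] 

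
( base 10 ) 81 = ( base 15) 56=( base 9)100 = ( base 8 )121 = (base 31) 2J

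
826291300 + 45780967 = 872072267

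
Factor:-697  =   - 17^1*41^1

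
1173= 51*23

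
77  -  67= 10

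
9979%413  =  67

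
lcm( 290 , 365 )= 21170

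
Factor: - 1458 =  - 2^1 *3^6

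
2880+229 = 3109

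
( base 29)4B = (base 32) 3v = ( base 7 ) 241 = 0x7f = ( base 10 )127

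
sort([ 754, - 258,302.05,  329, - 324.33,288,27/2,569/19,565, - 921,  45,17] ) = [ - 921, - 324.33, - 258,27/2, 17,569/19,45, 288,302.05,329  ,  565,754]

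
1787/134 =13 +45/134 = 13.34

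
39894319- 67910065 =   -  28015746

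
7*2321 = 16247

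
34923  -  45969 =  - 11046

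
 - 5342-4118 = -9460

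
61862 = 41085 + 20777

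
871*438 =381498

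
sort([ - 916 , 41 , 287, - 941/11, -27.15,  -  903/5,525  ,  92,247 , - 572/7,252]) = [- 916 , - 903/5, - 941/11, - 572/7, - 27.15,41, 92,247, 252 , 287 , 525]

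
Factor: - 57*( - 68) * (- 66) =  - 255816 = -2^3 * 3^2*11^1 *17^1*19^1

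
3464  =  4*866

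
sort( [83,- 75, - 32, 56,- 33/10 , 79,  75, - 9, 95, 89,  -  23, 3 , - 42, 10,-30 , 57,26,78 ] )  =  [ - 75, - 42,-32,  -  30,-23,  -  9,-33/10,3,10,26, 56, 57 , 75,  78 , 79, 83,89,95]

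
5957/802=7+343/802= 7.43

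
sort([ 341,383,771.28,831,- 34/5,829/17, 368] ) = [ - 34/5,829/17,341,368, 383, 771.28, 831 ] 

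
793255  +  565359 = 1358614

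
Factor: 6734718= 2^1*3^3*124717^1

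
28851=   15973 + 12878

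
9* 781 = 7029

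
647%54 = 53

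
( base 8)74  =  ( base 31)1t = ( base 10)60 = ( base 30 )20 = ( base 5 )220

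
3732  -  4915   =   - 1183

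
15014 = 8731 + 6283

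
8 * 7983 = 63864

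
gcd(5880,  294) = 294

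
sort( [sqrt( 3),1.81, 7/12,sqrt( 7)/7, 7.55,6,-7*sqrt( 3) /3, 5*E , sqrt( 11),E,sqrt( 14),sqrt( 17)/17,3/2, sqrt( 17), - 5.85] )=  [ - 5.85,  -  7*sqrt( 3)/3 , sqrt( 17) /17,sqrt( 7)/7,7/12,3/2,sqrt( 3),1.81,  E,sqrt (11),  sqrt( 14) , sqrt ( 17),6,  7.55, 5*  E]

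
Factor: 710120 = 2^3*5^1*41^1*433^1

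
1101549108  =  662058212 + 439490896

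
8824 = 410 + 8414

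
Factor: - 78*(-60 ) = 4680 =2^3 * 3^2 *5^1*13^1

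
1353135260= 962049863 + 391085397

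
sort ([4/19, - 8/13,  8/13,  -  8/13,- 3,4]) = [-3 ,  -  8/13, - 8/13, 4/19,8/13,4 ]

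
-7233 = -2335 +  - 4898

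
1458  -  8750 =  -  7292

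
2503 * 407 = 1018721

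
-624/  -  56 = 11 + 1/7 = 11.14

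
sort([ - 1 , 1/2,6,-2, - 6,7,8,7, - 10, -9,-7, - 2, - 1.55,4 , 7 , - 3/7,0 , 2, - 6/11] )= [ - 10,-9, - 7,-6, - 2,-2,-1.55, - 1, - 6/11  , - 3/7,0,1/2,  2,4,  6,7,7,7 , 8] 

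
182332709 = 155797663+26535046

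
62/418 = 31/209 = 0.15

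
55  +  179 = 234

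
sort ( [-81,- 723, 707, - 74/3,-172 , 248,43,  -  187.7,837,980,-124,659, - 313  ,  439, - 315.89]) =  [-723, - 315.89, - 313,-187.7, - 172, - 124,-81,  -  74/3,43,248, 439,659, 707,  837, 980] 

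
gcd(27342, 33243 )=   21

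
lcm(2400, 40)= 2400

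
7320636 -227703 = 7092933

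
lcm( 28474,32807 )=1509122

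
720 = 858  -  138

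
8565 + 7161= 15726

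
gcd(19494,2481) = 3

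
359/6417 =359/6417 = 0.06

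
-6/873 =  - 2/291 = - 0.01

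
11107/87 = 383/3=127.67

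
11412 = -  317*( - 36) 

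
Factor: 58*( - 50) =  - 2^2*5^2*29^1 = - 2900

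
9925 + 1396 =11321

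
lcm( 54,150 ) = 1350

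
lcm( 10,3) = 30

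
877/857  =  877/857 = 1.02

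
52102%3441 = 487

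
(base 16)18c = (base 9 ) 480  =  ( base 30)d6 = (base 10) 396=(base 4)12030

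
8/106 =4/53  =  0.08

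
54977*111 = 6102447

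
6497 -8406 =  - 1909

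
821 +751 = 1572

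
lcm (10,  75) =150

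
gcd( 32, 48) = 16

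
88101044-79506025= 8595019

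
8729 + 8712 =17441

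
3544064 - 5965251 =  - 2421187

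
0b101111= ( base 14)35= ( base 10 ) 47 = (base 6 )115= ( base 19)29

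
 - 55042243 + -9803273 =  - 64845516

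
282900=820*345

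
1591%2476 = 1591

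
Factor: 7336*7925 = 58137800 = 2^3*5^2*7^1*131^1*317^1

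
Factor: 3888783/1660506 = 2^( - 1 )*3^2*73^1*109^( - 1 )*1973^1*2539^ ( - 1) = 1296261/553502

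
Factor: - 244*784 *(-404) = 2^8 * 7^2*61^1*101^1 = 77283584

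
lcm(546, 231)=6006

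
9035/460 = 19 + 59/92=19.64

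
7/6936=7/6936 = 0.00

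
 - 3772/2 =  - 1886  =  -1886.00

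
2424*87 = 210888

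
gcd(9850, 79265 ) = 5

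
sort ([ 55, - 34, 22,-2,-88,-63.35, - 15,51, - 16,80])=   [ - 88,-63.35,- 34, - 16, - 15, - 2,22, 51,55,80]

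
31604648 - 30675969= 928679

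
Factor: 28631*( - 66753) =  - 3^2*7417^1*  28631^1 = -1911205143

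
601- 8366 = - 7765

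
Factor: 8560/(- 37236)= -20/87= - 2^2 * 3^ (  -  1 )*5^1*29^( - 1 ) 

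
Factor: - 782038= - 2^1*391019^1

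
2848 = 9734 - 6886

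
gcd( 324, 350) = 2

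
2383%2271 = 112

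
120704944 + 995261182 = 1115966126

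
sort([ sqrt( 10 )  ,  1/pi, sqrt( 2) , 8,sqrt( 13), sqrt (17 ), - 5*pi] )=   [ - 5*pi, 1/pi,  sqrt( 2 ),sqrt (10),  sqrt( 13 ),sqrt( 17),8]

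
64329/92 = 64329/92 = 699.23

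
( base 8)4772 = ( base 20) 67e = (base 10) 2554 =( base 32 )2fq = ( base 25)424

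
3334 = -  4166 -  - 7500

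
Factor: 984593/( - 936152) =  - 2^( - 3 )*7^( - 1 )*73^ (-1)*229^(  -  1 )*984593^1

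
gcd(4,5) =1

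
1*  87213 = 87213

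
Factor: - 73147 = -193^1*379^1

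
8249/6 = 8249/6 = 1374.83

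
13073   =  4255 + 8818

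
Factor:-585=  -  3^2  *  5^1 * 13^1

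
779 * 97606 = 76035074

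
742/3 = 247+1/3 = 247.33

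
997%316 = 49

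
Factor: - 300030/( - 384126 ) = 685/877  =  5^1*137^1*877^(-1 )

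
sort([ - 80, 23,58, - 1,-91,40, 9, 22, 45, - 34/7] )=[ - 91,-80, - 34/7, - 1,9, 22 , 23, 40, 45 , 58 ]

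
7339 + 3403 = 10742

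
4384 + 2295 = 6679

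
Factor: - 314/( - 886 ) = 157/443 = 157^1*443^( - 1 ) 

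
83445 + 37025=120470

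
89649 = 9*9961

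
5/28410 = 1/5682  =  0.00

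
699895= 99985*7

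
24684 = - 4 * ( - 6171)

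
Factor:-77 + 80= 3  =  3^1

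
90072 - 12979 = 77093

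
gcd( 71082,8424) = 18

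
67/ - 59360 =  - 1 + 59293/59360=- 0.00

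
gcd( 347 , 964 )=1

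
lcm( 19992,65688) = 459816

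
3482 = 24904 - 21422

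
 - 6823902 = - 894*7633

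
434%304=130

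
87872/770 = 43936/385  =  114.12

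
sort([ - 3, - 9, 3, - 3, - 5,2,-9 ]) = [ - 9, - 9, -5,- 3 ,-3, 2, 3]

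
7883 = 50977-43094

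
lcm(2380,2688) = 228480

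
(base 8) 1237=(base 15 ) 2eb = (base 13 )3c8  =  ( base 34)JP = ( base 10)671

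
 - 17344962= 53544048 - 70889010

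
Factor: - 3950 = -2^1*5^2*79^1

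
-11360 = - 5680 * 2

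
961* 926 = 889886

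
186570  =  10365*18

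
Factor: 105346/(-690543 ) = - 2^1*3^( - 2 )*7^( - 1 )*97^(  -  1 )*113^(  -  1 )*52673^1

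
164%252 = 164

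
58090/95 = 11618/19 = 611.47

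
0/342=0 = 0.00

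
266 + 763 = 1029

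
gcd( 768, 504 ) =24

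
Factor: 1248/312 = 2^2 = 4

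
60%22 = 16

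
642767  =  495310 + 147457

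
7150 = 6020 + 1130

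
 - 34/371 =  - 1  +  337/371 = - 0.09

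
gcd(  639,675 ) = 9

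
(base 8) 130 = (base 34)2K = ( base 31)2q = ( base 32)2o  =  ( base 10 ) 88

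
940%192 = 172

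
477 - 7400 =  - 6923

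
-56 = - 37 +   -  19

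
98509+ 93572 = 192081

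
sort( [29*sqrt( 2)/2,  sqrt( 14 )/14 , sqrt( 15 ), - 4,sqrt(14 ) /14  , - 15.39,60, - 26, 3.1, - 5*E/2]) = [ - 26, - 15.39, - 5*E/2, - 4,sqrt( 14 ) /14, sqrt( 14 ) /14,3.1, sqrt(15), 29*sqrt(2 ) /2 , 60]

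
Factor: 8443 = 8443^1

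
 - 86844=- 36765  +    -  50079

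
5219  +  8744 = 13963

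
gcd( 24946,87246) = 2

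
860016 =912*943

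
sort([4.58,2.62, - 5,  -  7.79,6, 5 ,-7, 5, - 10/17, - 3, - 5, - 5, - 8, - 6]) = [ - 8, - 7.79,  -  7, - 6, -5, - 5, - 5, - 3, - 10/17,2.62,4.58,5 , 5, 6]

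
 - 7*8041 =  - 56287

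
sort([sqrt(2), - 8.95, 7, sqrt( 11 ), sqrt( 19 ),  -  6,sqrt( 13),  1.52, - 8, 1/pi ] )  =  [- 8.95, - 8, - 6, 1/pi, sqrt( 2 ), 1.52, sqrt( 11), sqrt( 13 ), sqrt(19), 7]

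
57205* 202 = 11555410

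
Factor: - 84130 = - 2^1 *5^1*47^1*179^1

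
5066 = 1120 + 3946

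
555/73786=555/73786 = 0.01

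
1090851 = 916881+173970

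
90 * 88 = 7920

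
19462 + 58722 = 78184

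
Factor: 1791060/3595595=2^2*3^1 * 29851^1 * 719119^(  -  1 ) = 358212/719119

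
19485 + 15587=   35072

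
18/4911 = 6/1637=0.00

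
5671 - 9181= -3510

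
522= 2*261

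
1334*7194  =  9596796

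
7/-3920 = -1/560   =  -0.00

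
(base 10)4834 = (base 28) 64I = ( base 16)12E2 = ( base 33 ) 4eg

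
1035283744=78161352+957122392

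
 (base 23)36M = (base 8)3323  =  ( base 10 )1747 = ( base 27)2aj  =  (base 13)A45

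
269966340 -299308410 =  - 29342070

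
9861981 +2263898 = 12125879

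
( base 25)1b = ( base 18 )20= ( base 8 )44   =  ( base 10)36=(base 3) 1100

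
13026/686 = 18 + 339/343 = 18.99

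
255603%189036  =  66567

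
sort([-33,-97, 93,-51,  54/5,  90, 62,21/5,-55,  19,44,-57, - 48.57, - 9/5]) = [ - 97, - 57,-55, - 51, - 48.57, - 33,-9/5,21/5,54/5,19, 44,  62, 90,93 ]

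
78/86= 39/43 = 0.91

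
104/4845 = 104/4845 = 0.02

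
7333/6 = 1222  +  1/6 = 1222.17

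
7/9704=7/9704= 0.00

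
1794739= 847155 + 947584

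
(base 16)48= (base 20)3c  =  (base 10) 72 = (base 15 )4c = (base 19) 3F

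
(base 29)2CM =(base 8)4004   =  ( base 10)2052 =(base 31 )246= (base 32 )204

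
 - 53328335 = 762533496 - 815861831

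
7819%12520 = 7819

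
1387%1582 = 1387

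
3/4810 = 3/4810=0.00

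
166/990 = 83/495 = 0.17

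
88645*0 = 0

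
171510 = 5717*30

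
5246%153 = 44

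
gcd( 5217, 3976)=1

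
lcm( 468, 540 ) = 7020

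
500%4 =0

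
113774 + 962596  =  1076370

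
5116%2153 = 810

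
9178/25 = 9178/25= 367.12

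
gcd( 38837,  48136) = 547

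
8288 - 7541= 747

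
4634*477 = 2210418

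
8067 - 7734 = 333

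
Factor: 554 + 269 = 823 = 823^1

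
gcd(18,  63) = 9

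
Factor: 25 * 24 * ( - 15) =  -9000  =  -2^3*3^2*5^3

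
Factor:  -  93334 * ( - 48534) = 2^2 * 3^1*23^1 *2029^1*8089^1 = 4529872356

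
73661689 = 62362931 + 11298758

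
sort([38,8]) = [8, 38 ] 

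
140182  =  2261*62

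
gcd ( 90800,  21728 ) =16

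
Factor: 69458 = 2^1*34729^1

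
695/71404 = 695/71404   =  0.01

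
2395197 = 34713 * 69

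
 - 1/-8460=1/8460 = 0.00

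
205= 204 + 1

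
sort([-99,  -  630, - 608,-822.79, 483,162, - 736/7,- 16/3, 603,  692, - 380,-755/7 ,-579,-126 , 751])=[- 822.79, - 630, - 608, - 579, -380,-126 ,- 755/7,- 736/7,-99,-16/3,162,483,603, 692,751]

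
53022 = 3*17674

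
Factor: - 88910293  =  -88910293^1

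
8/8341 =8/8341= 0.00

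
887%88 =7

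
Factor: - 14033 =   -  14033^1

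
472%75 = 22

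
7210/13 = 554 + 8/13 = 554.62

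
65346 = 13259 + 52087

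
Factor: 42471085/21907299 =3^ ( -1)*5^1 *31^1 * 431^( - 1) * 16943^( - 1 ) *274007^1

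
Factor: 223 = 223^1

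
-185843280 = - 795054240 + 609210960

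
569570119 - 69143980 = 500426139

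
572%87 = 50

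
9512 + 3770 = 13282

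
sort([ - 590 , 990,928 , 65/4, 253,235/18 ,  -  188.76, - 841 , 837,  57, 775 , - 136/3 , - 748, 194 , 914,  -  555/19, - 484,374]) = [ - 841, - 748 , - 590,-484, - 188.76, - 136/3, - 555/19 , 235/18,65/4,57, 194,253,374, 775, 837,  914,928, 990]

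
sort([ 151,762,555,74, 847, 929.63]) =[ 74, 151, 555, 762, 847, 929.63 ]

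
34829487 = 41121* 847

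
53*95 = 5035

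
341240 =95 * 3592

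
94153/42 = 94153/42 =2241.74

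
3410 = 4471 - 1061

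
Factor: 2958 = 2^1*3^1*17^1*29^1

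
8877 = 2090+6787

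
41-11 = 30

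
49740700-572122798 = -522382098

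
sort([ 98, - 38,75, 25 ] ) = [ - 38, 25,  75,  98]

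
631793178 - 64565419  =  567227759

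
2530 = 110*23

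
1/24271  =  1/24271= 0.00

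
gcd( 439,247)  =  1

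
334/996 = 167/498 = 0.34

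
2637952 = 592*4456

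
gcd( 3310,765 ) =5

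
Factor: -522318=  -  2^1 * 3^1 * 263^1 * 331^1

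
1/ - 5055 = - 1/5055= -0.00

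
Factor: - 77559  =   - 3^1*103^1*251^1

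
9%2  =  1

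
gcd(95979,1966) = 1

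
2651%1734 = 917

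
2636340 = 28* 94155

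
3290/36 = 91 + 7/18 = 91.39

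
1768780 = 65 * 27212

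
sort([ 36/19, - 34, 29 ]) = [ - 34,36/19,  29 ] 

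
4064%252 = 32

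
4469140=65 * 68756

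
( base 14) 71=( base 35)2t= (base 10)99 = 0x63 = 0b1100011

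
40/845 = 8/169  =  0.05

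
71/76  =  71/76 = 0.93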